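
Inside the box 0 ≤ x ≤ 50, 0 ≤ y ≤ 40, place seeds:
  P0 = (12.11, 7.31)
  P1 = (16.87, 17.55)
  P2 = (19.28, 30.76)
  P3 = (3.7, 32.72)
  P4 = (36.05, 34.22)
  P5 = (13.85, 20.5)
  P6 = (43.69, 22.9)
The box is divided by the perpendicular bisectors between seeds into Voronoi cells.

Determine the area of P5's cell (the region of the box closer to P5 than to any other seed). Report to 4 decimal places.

1. box [0,50]×[0,40]: [(0, 0) (50, 0) (50, 40) (0, 40)]
2. ⊥bis P5·P0 via (12.98,13.905): [(0, 15.6173) (50, 9.0214) (50, 40) (0, 40)]  |A|=1384.0328
3. ⊥bis P5·P1 via (15.36,19.025): [(0, 15.6173) (10.6579, 14.2113) (35.8488, 40) (0, 40)]  |A|=592.181
4. ⊥bis P5·P2 via (16.565,25.63): [(0, 34.3969) (0, 15.6173) (10.6579, 14.2113) (20.0238, 23.7995)]  |A|=245.6979
5. ⊥bis P5·P3 via (8.775,26.61): [(11.0861, 28.5296) (0, 19.3214) (0, 15.6173) (10.6579, 14.2113) (20.0238, 23.7995)]  |A|=162.1338
6. ⊥bis P5·P4 via (24.95,27.36): [(11.0861, 28.5296) (0, 19.3214) (0, 15.6173) (10.6579, 14.2113) (20.0238, 23.7995)]  |A|=162.1338
7. ⊥bis P5·P6 via (28.77,21.7): [(11.0861, 28.5296) (0, 19.3214) (0, 15.6173) (10.6579, 14.2113) (20.0238, 23.7995)]  |A|=162.1338
8. canonical 5-gon: [(11.0861, 28.5296) (0, 19.3214) (0, 15.6173) (10.6579, 14.2113) (20.0238, 23.7995)]
9. shoelace: 162.1338

Area of P5's cell: 162.1338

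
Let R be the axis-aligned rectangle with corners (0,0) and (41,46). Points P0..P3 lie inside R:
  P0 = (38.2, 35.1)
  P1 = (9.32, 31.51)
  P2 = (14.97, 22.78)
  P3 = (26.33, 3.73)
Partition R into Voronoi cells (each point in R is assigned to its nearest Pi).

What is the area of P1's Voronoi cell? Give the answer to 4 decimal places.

Area of P1's cell: 442.1589

1. box [0,41]×[0,46]: [(0, 0) (41, 0) (41, 46) (0, 46)]
2. ⊥bis P1·P0 via (23.76,33.305): [(0, 0) (27.9001, 0) (22.1819, 46) (0, 46)]  |A|=1151.8855
3. ⊥bis P1·P2 via (12.145,27.145): [(0, 19.2848) (23.6039, 34.5611) (22.1819, 46) (0, 46)]  |A|=442.1589
4. ⊥bis P1·P3 via (17.825,17.62): [(0, 19.2848) (23.6039, 34.5611) (22.1819, 46) (0, 46)]  |A|=442.1589
5. canonical 4-gon: [(0, 19.2848) (23.6039, 34.5611) (22.1819, 46) (0, 46)]
6. shoelace: 442.1589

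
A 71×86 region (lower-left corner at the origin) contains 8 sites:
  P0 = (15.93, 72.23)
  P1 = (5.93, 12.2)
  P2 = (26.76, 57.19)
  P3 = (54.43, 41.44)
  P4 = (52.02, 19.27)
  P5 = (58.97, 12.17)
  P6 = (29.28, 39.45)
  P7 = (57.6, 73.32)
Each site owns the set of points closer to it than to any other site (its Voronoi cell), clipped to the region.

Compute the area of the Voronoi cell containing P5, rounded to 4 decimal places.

Area of P5's cell: 485.4951

1. box [0,71]×[0,86]: [(0, 0) (71, 0) (71, 86) (0, 86)]
2. ⊥bis P5·P0 via (37.45,42.2): [(0, 15.3627) (0, 0) (71, 0) (71, 66.2425)]  |A|=2896.9844
3. ⊥bis P5·P1 via (32.45,12.185): [(32.465, 38.6276) (32.4431, 0) (71, 0) (71, 66.2425)]  |A|=2021.0094
4. ⊥bis P5·P2 via (42.865,34.68): [(32.4585, 27.2346) (32.4431, 0) (71, 0) (71, 54.8095)]  |A|=1581.2594
5. ⊥bis P5·P3 via (56.7,26.805): [(32.4561, 23.0446) (32.4431, 0) (71, 0) (71, 29.023)]  |A|=1003.5939
6. ⊥bis P5·P4 via (55.495,15.72): [(68.7246, 28.6701) (39.4357, 0) (71, 0) (71, 29.023)]  |A|=485.4951
7. ⊥bis P5·P6 via (44.125,25.81): [(68.7246, 28.6701) (39.4357, 0) (71, 0) (71, 29.023)]  |A|=485.4951
8. ⊥bis P5·P7 via (58.285,42.745): [(68.7246, 28.6701) (39.4357, 0) (71, 0) (71, 29.023)]  |A|=485.4951
9. canonical 4-gon: [(68.7246, 28.6701) (39.4357, 0) (71, 0) (71, 29.023)]
10. shoelace: 485.4951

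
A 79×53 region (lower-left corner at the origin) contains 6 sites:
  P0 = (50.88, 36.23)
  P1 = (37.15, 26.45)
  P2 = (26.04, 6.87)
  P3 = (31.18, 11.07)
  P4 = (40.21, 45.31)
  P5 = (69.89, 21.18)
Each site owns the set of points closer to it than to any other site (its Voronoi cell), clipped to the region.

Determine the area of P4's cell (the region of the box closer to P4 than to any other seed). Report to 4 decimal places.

1. box [0,79]×[0,53]: [(0, 0) (79, 0) (79, 53) (0, 53)]
2. ⊥bis P4·P0 via (45.545,40.77): [(0, 0) (10.8504, 0) (55.9525, 53) (0, 53)]  |A|=1770.2772
3. ⊥bis P4·P1 via (38.68,35.88): [(0, 42.1558) (41.0557, 35.4946) (55.9525, 53) (0, 53)]  |A|=712.346
4. ⊥bis P4·P2 via (33.125,26.09): [(0, 42.1558) (41.0557, 35.4946) (55.9525, 53) (0, 53)]  |A|=712.346
5. ⊥bis P4·P3 via (35.695,28.19): [(0, 42.1558) (41.0557, 35.4946) (55.9525, 53) (0, 53)]  |A|=712.346
6. ⊥bis P4·P5 via (55.05,33.245): [(0, 42.1558) (41.0557, 35.4946) (55.9525, 53) (0, 53)]  |A|=712.346
7. canonical 4-gon: [(0, 42.1558) (41.0557, 35.4946) (55.9525, 53) (0, 53)]
8. shoelace: 712.346

Area of P4's cell: 712.3460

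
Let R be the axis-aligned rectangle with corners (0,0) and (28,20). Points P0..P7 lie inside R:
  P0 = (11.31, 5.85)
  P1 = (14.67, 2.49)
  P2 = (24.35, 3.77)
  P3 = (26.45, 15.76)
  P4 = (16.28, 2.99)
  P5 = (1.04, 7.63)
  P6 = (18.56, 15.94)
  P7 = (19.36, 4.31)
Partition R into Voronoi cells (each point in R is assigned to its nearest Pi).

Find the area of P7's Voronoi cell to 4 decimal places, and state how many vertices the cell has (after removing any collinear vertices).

Area of P7's cell: 47.0160 (6 vertices)

1. box [0,28]×[0,20]: [(0, 0) (28, 0) (28, 20) (0, 20)]
2. ⊥bis P7·P0 via (15.335,5.08): [(14.3632, 0) (28, 0) (28, 20) (18.1893, 20)]  |A|=234.4757
3. ⊥bis P7·P1 via (17.015,3.4): [(15.6745, 6.8545) (18.3344, 0) (28, 0) (28, 20) (18.1893, 20)]  |A|=220.8653
4. ⊥bis P7·P2 via (21.855,4.04): [(15.6745, 6.8545) (18.3344, 0) (21.4178, 0) (23.5821, 20) (18.1893, 20)]  |A|=110.8647
5. ⊥bis P7·P3 via (22.905,10.035): [(16.9843, 13.7012) (15.6745, 6.8545) (18.3344, 0) (21.4178, 0) (22.529, 10.2679)]  |A|=65.0916
6. ⊥bis P7·P4 via (17.82,3.65): [(16.9843, 13.7012) (15.9128, 8.1002) (19.3843, 0) (21.4178, 0) (22.529, 10.2679)]  |A|=58.3659
7. ⊥bis P7·P5 via (10.2,5.97): [(16.9843, 13.7012) (15.9128, 8.1002) (19.3843, 0) (21.4178, 0) (22.529, 10.2679)]  |A|=58.3659
8. ⊥bis P7·P6 via (18.96,10.125): [(22.3798, 10.3602) (16.2647, 9.9396) (15.9128, 8.1002) (19.3843, 0) (21.4178, 0) (22.529, 10.2679)]  |A|=47.016
9. canonical 6-gon: [(22.3798, 10.3602) (16.2647, 9.9396) (15.9128, 8.1002) (19.3843, 0) (21.4178, 0) (22.529, 10.2679)]
10. shoelace: 47.016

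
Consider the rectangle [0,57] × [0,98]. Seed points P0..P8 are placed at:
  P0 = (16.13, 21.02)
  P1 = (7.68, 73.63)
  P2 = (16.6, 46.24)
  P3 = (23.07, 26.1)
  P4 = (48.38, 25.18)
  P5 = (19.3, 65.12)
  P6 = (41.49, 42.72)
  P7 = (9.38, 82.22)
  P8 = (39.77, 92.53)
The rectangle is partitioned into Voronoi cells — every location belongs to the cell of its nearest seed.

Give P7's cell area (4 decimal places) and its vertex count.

1. box [0,57]×[0,98]: [(0, 0) (57, 0) (57, 98) (0, 98)]
2. ⊥bis P7·P0 via (12.755,51.62): [(0, 50.2132) (57, 56.5) (57, 98) (0, 98)]  |A|=2544.6749
3. ⊥bis P7·P1 via (8.53,77.925): [(0, 79.6131) (57, 68.3326) (57, 98) (0, 98)]  |A|=1369.5478
4. ⊥bis P7·P2 via (12.99,64.23): [(0, 79.6131) (45.1357, 70.6806) (57, 73.0614) (57, 98) (0, 98)]  |A|=1341.4958
5. ⊥bis P7·P3 via (16.225,54.16): [(0, 79.6131) (45.1357, 70.6806) (57, 73.0614) (57, 98) (0, 98)]  |A|=1341.4958
6. ⊥bis P7·P4 via (28.88,53.7): [(0, 79.6131) (45.1357, 70.6806) (57, 73.0614) (57, 98) (0, 98)]  |A|=1341.4958
7. ⊥bis P7·P5 via (14.34,73.67): [(0, 79.6131) (18.3311, 75.9853) (56.2798, 98) (0, 98)]  |A|=788.0172
8. ⊥bis P7·P6 via (25.435,62.47): [(0, 79.6131) (18.3311, 75.9853) (56.2798, 98) (0, 98)]  |A|=788.0172
9. ⊥bis P7·P8 via (24.575,87.375): [(0, 79.6131) (18.3311, 75.9853) (26.7768, 80.8848) (20.9704, 98) (0, 98)]  |A|=485.8537
10. canonical 5-gon: [(0, 79.6131) (18.3311, 75.9853) (26.7768, 80.8848) (20.9704, 98) (0, 98)]
11. shoelace: 485.8537

Area of P7's cell: 485.8537 (5 vertices)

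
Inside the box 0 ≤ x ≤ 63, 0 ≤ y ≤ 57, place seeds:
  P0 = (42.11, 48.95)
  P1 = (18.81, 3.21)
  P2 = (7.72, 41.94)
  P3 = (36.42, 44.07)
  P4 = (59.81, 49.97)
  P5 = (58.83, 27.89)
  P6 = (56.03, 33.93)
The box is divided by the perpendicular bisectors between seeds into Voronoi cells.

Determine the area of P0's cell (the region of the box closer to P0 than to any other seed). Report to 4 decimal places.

Area of P0's cell: 223.6079

1. box [0,63]×[0,57]: [(0, 0) (63, 0) (63, 57) (0, 57)]
2. ⊥bis P0·P1 via (30.46,26.08): [(0, 41.5964) (63, 9.5041) (63, 57) (0, 57)]  |A|=1981.336
3. ⊥bis P0·P2 via (24.915,45.445): [(28.6772, 26.9882) (63, 9.5041) (63, 57) (22.5596, 57)]  |A|=1421.9408
4. ⊥bis P0·P3 via (39.265,46.51): [(63, 18.8354) (63, 57) (30.2683, 57)]  |A|=624.5964
5. ⊥bis P0·P4 via (50.96,49.46): [(51.9847, 31.6791) (50.5255, 57) (30.2683, 57)]  |A|=256.4653
6. ⊥bis P0·P5 via (50.47,38.42): [(47.9317, 36.4048) (51.5469, 39.275) (50.5255, 57) (30.2683, 57)]  |A|=242.1066
7. ⊥bis P0·P6 via (49.07,41.44): [(46.0298, 38.6224) (51.3029, 43.5094) (50.5255, 57) (30.2683, 57)]  |A|=223.6079
8. canonical 4-gon: [(46.0298, 38.6224) (51.3029, 43.5094) (50.5255, 57) (30.2683, 57)]
9. shoelace: 223.6079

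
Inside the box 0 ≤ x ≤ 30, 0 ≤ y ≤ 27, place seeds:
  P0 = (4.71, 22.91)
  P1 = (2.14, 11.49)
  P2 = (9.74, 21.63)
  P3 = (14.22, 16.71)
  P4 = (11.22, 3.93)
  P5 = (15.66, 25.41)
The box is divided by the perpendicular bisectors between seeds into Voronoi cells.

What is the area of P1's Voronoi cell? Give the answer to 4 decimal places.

1. box [0,30]×[0,27]: [(0, 0) (30, 0) (30, 27) (0, 27)]
2. ⊥bis P1·P0 via (3.425,17.2): [(0, 17.9708) (0, 0) (30, 0) (30, 11.2195)]  |A|=437.8535
3. ⊥bis P1·P2 via (5.94,16.56): [(5.7989, 16.6658) (0, 17.9708) (0, 0) (28.0345, 0)]  |A|=285.7137
4. ⊥bis P1·P3 via (8.18,14.1): [(7.6808, 15.2553) (5.7989, 16.6658) (0, 17.9708) (0, 0) (14.2729, 0)]  |A|=180.7449
5. ⊥bis P1·P4 via (6.68,7.71): [(9.4853, 11.0793) (7.6808, 15.2553) (5.7989, 16.6658) (0, 17.9708) (0, 0) (0.2607, 0)]  |A|=103.1219
6. ⊥bis P1·P5 via (8.9,18.45): [(9.4853, 11.0793) (7.6808, 15.2553) (5.7989, 16.6658) (0, 17.9708) (0, 0) (0.2607, 0)]  |A|=103.1219
7. canonical 6-gon: [(9.4853, 11.0793) (7.6808, 15.2553) (5.7989, 16.6658) (0, 17.9708) (0, 0) (0.2607, 0)]
8. shoelace: 103.1219

Area of P1's cell: 103.1219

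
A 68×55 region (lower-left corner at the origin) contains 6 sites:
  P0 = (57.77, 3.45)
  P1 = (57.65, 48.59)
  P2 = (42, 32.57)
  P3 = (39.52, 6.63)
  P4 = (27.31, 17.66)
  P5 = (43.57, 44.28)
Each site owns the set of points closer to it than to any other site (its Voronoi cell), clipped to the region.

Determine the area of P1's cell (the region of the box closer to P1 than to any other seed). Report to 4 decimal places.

Area of P1's cell: 408.1661

1. box [0,68]×[0,55]: [(0, 0) (68, 0) (68, 55) (0, 55)]
2. ⊥bis P1·P0 via (57.71,26.02): [(0, 25.8666) (68, 26.0474) (68, 55) (0, 55)]  |A|=1974.9261
3. ⊥bis P1·P2 via (49.825,40.58): [(64.7102, 26.0386) (68, 26.0474) (68, 55) (35.0641, 55)]  |A|=524.5595
4. ⊥bis P1·P3 via (48.585,27.61): [(64.7102, 26.0386) (68, 26.0474) (68, 55) (35.0641, 55)]  |A|=524.5595
5. ⊥bis P1·P4 via (42.48,33.125): [(64.7102, 26.0386) (68, 26.0474) (68, 55) (35.0641, 55)]  |A|=524.5595
6. ⊥bis P1·P5 via (50.61,46.435): [(53.5018, 36.9882) (64.7102, 26.0386) (68, 26.0474) (68, 55) (47.9882, 55)]  |A|=408.1661
7. canonical 5-gon: [(53.5018, 36.9882) (64.7102, 26.0386) (68, 26.0474) (68, 55) (47.9882, 55)]
8. shoelace: 408.1661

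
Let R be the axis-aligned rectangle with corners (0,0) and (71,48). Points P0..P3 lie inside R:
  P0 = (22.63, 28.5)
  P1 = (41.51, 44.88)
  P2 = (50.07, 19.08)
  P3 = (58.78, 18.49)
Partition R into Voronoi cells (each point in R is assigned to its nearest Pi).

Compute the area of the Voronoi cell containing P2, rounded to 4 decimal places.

Area of P2's cell: 664.8000

1. box [0,71]×[0,48]: [(0, 0) (71, 0) (71, 48) (0, 48)]
2. ⊥bis P2·P0 via (36.35,23.79): [(28.183, 0) (71, 0) (71, 48) (44.6612, 48)]  |A|=1659.7396
3. ⊥bis P2·P1 via (45.79,31.98): [(38.3096, 29.4981) (28.183, 0) (71, 0) (71, 40.3442)]  |A|=1290.9456
4. ⊥bis P2·P3 via (54.425,18.785): [(55.5379, 35.2142) (38.3096, 29.4981) (28.183, 0) (53.1525, 0)]  |A|=664.8
5. canonical 4-gon: [(55.5379, 35.2142) (38.3096, 29.4981) (28.183, 0) (53.1525, 0)]
6. shoelace: 664.8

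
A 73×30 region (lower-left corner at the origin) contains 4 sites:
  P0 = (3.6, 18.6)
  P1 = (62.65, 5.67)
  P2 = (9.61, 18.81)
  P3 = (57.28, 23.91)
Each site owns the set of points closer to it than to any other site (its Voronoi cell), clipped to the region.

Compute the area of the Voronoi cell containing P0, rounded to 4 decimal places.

Area of P0's cell: 202.0338

1. box [0,73]×[0,30]: [(0, 0) (73, 0) (73, 30) (0, 30)]
2. ⊥bis P0·P1 via (33.125,12.135): [(0, 0) (30.4678, 0) (37.0368, 30) (0, 30)]  |A|=1012.5702
3. ⊥bis P0·P2 via (6.605,18.705): [(0, 0) (7.2586, 0) (6.2103, 30) (0, 30)]  |A|=202.0338
4. ⊥bis P0·P3 via (30.44,21.255): [(0, 0) (7.2586, 0) (6.2103, 30) (0, 30)]  |A|=202.0338
5. canonical 4-gon: [(0, 0) (7.2586, 0) (6.2103, 30) (0, 30)]
6. shoelace: 202.0338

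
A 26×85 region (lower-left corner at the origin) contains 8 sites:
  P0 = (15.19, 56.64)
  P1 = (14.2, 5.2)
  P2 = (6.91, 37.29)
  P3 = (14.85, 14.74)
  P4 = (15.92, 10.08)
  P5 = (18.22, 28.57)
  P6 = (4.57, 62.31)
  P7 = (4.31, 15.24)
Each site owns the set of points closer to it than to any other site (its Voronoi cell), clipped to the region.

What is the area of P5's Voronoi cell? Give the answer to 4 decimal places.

Area of P5's cell: 288.4481

1. box [0,26]×[0,85]: [(0, 0) (26, 0) (26, 85) (0, 85)]
2. ⊥bis P5·P0 via (16.705,42.605): [(0, 40.8018) (0, 0) (26, 0) (26, 43.6083)]  |A|=1097.3317
3. ⊥bis P5·P1 via (16.21,16.885): [(0, 40.8018) (0, 19.6734) (26, 15.201) (26, 43.6083)]  |A|=643.9653
4. ⊥bis P5·P2 via (12.565,32.93): [(20.3258, 42.9958) (2.0697, 19.3174) (26, 15.201) (26, 43.6083)]  |A|=401.4868
5. ⊥bis P5·P3 via (16.535,21.655): [(20.3258, 42.9958) (5.8747, 24.2526) (26, 19.3486) (26, 43.6083)]  |A|=292.8676
6. ⊥bis P5·P4 via (17.07,19.325): [(20.3258, 42.9958) (5.8747, 24.2526) (26, 19.3486) (26, 43.6083)]  |A|=292.8676
7. ⊥bis P5·P6 via (11.395,45.44): [(20.3258, 42.9958) (5.8747, 24.2526) (26, 19.3486) (26, 43.6083)]  |A|=292.8676
8. ⊥bis P5·P7 via (11.265,21.905): [(20.3258, 42.9958) (7.2749, 26.0687) (9.972, 23.2542) (26, 19.3486) (26, 43.6083)]  |A|=288.4481
9. canonical 5-gon: [(20.3258, 42.9958) (7.2749, 26.0687) (9.972, 23.2542) (26, 19.3486) (26, 43.6083)]
10. shoelace: 288.4481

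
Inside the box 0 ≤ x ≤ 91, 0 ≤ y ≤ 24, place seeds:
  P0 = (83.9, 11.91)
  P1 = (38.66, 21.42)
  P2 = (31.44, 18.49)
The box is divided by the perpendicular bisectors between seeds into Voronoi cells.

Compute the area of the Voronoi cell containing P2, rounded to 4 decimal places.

Area of P2's cell: 918.6786

1. box [0,91]×[0,24]: [(0, 0) (91, 0) (91, 24) (0, 24)]
2. ⊥bis P2·P0 via (57.67,15.2): [(0, 0) (55.7635, 0) (58.7738, 24) (0, 24)]  |A|=1374.4471
3. ⊥bis P2·P1 via (35.05,19.955): [(0, 0) (43.1481, 0) (33.4085, 24) (0, 24)]  |A|=918.6786
4. canonical 4-gon: [(0, 0) (43.1481, 0) (33.4085, 24) (0, 24)]
5. shoelace: 918.6786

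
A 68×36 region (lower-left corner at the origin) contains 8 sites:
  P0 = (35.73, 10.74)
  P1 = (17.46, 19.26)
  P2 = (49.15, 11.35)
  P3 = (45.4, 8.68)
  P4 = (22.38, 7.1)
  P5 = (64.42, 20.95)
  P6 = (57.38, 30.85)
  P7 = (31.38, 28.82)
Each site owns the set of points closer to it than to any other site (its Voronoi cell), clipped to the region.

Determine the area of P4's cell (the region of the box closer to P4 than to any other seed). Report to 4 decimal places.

Area of P4's cell: 322.6269

1. box [0,68]×[0,36]: [(0, 0) (68, 0) (68, 36) (0, 36)]
2. ⊥bis P4·P0 via (29.055,8.92): [(0, 0) (31.4871, 0) (21.6714, 36) (0, 36)]  |A|=956.8532
3. ⊥bis P4·P1 via (19.92,13.18): [(0, 5.1203) (0, 0) (31.4871, 0) (27.1012, 16.0856)]  |A|=322.6269
4. ⊥bis P4·P2 via (35.765,9.225): [(0, 5.1203) (0, 0) (31.4871, 0) (27.1012, 16.0856)]  |A|=322.6269
5. ⊥bis P4·P3 via (33.89,7.89): [(0, 5.1203) (0, 0) (31.4871, 0) (27.1012, 16.0856)]  |A|=322.6269
6. ⊥bis P4·P5 via (43.4,14.025): [(0, 5.1203) (0, 0) (31.4871, 0) (27.1012, 16.0856)]  |A|=322.6269
7. ⊥bis P4·P6 via (39.88,18.975): [(0, 5.1203) (0, 0) (31.4871, 0) (27.1012, 16.0856)]  |A|=322.6269
8. ⊥bis P4·P7 via (26.88,17.96): [(0, 5.1203) (0, 0) (31.4871, 0) (27.1012, 16.0856)]  |A|=322.6269
9. canonical 4-gon: [(0, 5.1203) (0, 0) (31.4871, 0) (27.1012, 16.0856)]
10. shoelace: 322.6269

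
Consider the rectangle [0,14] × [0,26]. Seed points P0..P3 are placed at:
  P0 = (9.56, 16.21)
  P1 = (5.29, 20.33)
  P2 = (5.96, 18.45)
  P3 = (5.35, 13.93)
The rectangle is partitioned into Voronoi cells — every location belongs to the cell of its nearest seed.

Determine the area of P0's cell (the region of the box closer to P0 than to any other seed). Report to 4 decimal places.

1. box [0,14]×[0,26]: [(0, 0) (14, 0) (14, 26) (0, 26)]
2. ⊥bis P0·P1 via (7.425,18.27): [(0, 10.5747) (0, 0) (14, 0) (14, 25.0844)]  |A|=249.6134
3. ⊥bis P0·P2 via (7.76,17.33): [(10.0153, 20.9546) (0, 4.8586) (0, 0) (14, 0) (14, 25.0844)]  |A|=220.9891
4. ⊥bis P0·P3 via (7.455,15.07): [(10.0153, 20.9546) (6.9425, 16.0162) (14, 2.9847) (14, 25.0844)]  |A|=81.4777
5. canonical 4-gon: [(10.0153, 20.9546) (6.9425, 16.0162) (14, 2.9847) (14, 25.0844)]
6. shoelace: 81.4777

Area of P0's cell: 81.4777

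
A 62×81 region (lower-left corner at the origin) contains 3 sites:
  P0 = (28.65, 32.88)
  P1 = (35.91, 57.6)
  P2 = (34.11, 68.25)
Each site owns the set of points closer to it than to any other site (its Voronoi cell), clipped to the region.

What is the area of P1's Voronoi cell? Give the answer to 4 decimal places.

Area of P1's cell: 1031.1425

1. box [0,62]×[0,81]: [(0, 0) (62, 0) (62, 81) (0, 81)]
2. ⊥bis P1·P0 via (32.28,45.24): [(0, 54.7203) (62, 36.5116) (62, 81) (0, 81)]  |A|=2193.8128
3. ⊥bis P1·P2 via (35.01,62.925): [(0, 57.0078) (0, 54.7203) (62, 36.5116) (62, 67.4867)]  |A|=1031.1425
4. canonical 4-gon: [(0, 57.0078) (0, 54.7203) (62, 36.5116) (62, 67.4867)]
5. shoelace: 1031.1425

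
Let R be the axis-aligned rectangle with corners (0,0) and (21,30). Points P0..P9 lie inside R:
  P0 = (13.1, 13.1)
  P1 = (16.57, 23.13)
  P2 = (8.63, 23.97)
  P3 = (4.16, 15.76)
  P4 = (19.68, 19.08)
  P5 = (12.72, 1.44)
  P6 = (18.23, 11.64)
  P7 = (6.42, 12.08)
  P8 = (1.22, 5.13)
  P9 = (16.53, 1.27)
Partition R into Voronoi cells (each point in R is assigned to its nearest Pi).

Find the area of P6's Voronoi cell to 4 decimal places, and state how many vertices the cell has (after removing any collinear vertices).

1. box [0,21]×[0,30]: [(0, 0) (21, 0) (21, 30) (0, 30)]
2. ⊥bis P6·P0 via (15.665,12.37): [(12.1445, 0) (21, 0) (21, 30) (20.6825, 30)]  |A|=137.595
3. ⊥bis P6·P1 via (17.4,17.385): [(17.0791, 17.3386) (12.1445, 0) (21, 0) (21, 17.9051)]  |A|=111.8735
4. ⊥bis P6·P2 via (13.43,17.805): [(17.0791, 17.3386) (12.1445, 0) (21, 0) (21, 17.9051)]  |A|=111.8735
5. ⊥bis P6·P3 via (11.195,13.7): [(17.0791, 17.3386) (12.1445, 0) (21, 0) (21, 17.9051)]  |A|=111.8735
6. ⊥bis P6·P4 via (18.955,15.36): [(16.6441, 15.8104) (12.1445, 0) (21, 0) (21, 14.9614)]  |A|=102.5895
7. ⊥bis P6·P5 via (15.475,6.54): [(16.6441, 15.8104) (14.2016, 7.2279) (21, 3.5554) (21, 14.9614)]  |A|=58.5004
8. ⊥bis P6·P7 via (12.325,11.86): [(16.6441, 15.8104) (14.2016, 7.2279) (21, 3.5554) (21, 14.9614)]  |A|=58.5004
9. ⊥bis P6·P8 via (9.725,8.385): [(16.6441, 15.8104) (14.2016, 7.2279) (21, 3.5554) (21, 14.9614)]  |A|=58.5004
10. ⊥bis P6·P9 via (17.38,6.455): [(16.6441, 15.8104) (14.2016, 7.2279) (14.8709, 6.8663) (21, 5.8616) (21, 14.9614)]  |A|=51.4332
11. canonical 5-gon: [(16.6441, 15.8104) (14.2016, 7.2279) (14.8709, 6.8663) (21, 5.8616) (21, 14.9614)]
12. shoelace: 51.4332

Area of P6's cell: 51.4332 (5 vertices)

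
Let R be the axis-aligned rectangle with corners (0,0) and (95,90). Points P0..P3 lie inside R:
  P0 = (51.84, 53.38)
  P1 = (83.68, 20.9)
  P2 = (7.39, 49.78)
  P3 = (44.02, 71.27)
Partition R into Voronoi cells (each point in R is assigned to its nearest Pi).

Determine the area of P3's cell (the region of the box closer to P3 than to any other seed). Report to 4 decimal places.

1. box [0,95]×[0,90]: [(0, 0) (95, 0) (95, 90) (0, 90)]
2. ⊥bis P3·P0 via (47.93,62.325): [(0, 41.374) (95, 82.9) (95, 90) (0, 90)]  |A|=2646.9812
3. ⊥bis P3·P1 via (63.85,46.085): [(0, 41.374) (95, 82.9) (95, 90) (0, 90)]  |A|=2646.9812
4. ⊥bis P3·P2 via (25.705,60.525): [(29.4007, 54.2256) (95, 82.9) (95, 90) (8.4127, 90)]  |A|=1781.6823
5. canonical 4-gon: [(29.4007, 54.2256) (95, 82.9) (95, 90) (8.4127, 90)]
6. shoelace: 1781.6823

Area of P3's cell: 1781.6823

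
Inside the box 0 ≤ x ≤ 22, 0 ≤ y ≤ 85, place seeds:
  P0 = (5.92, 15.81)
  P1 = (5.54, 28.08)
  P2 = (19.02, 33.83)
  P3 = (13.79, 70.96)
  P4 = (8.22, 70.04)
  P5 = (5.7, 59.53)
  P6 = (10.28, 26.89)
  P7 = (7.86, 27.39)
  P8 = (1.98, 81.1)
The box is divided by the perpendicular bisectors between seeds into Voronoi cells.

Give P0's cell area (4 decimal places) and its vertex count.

1. box [0,22]×[0,85]: [(0, 0) (22, 0) (22, 85) (0, 85)]
2. ⊥bis P0·P1 via (5.73,21.945): [(0, 21.7675) (0, 0) (22, 0) (22, 22.4489)]  |A|=486.3806
3. ⊥bis P0·P2 via (12.47,24.82): [(15.9878, 22.2627) (0, 21.7675) (0, 0) (22, 0) (22, 17.892)]  |A|=472.6821
4. ⊥bis P0·P3 via (9.855,43.385): [(15.9878, 22.2627) (0, 21.7675) (0, 0) (22, 0) (22, 17.892)]  |A|=472.6821
5. ⊥bis P0·P4 via (7.07,42.925): [(15.9878, 22.2627) (0, 21.7675) (0, 0) (22, 0) (22, 17.892)]  |A|=472.6821
6. ⊥bis P0·P5 via (5.81,37.67): [(15.9878, 22.2627) (0, 21.7675) (0, 0) (22, 0) (22, 17.892)]  |A|=472.6821
7. ⊥bis P0·P6 via (8.1,21.35): [(6.5253, 21.9696) (0, 21.7675) (0, 0) (22, 0) (22, 15.8803)]  |A|=435.5576
8. ⊥bis P0·P7 via (6.89,21.6): [(7.8907, 21.4323) (4.971, 21.9215) (0, 21.7675) (0, 0) (22, 0) (22, 15.8803)]  |A|=435.1071
9. ⊥bis P0·P8 via (3.95,48.455): [(7.8907, 21.4323) (4.971, 21.9215) (0, 21.7675) (0, 0) (22, 0) (22, 15.8803)]  |A|=435.1071
10. canonical 6-gon: [(7.8907, 21.4323) (4.971, 21.9215) (0, 21.7675) (0, 0) (22, 0) (22, 15.8803)]
11. shoelace: 435.1071

Area of P0's cell: 435.1071 (6 vertices)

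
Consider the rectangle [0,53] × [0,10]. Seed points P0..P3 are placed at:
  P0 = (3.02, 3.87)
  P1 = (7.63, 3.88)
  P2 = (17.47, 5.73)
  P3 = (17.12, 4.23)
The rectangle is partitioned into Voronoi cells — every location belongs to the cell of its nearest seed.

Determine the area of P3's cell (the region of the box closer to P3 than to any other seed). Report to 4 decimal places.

1. box [0,53]×[0,10]: [(0, 0) (53, 0) (53, 10) (0, 10)]
2. ⊥bis P3·P0 via (10.07,4.05): [(10.1734, 0) (53, 0) (53, 10) (9.9181, 10)]  |A|=429.5426
3. ⊥bis P3·P1 via (12.375,4.055): [(12.5246, 0) (53, 0) (53, 10) (12.1557, 10)]  |A|=406.5985
4. ⊥bis P3·P2 via (17.295,4.98): [(12.2979, 6.146) (12.5246, 0) (38.6379, 0)]  |A|=80.2461
5. canonical 3-gon: [(12.2979, 6.146) (12.5246, 0) (38.6379, 0)]
6. shoelace: 80.2461

Area of P3's cell: 80.2461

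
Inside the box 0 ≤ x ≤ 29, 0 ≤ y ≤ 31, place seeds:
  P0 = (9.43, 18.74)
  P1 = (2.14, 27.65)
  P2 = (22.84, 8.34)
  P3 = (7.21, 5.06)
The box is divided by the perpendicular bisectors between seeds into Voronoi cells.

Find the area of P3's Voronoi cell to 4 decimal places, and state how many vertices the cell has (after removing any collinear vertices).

Area of P3's cell: 183.6399 (4 vertices)

1. box [0,29]×[0,31]: [(0, 0) (29, 0) (29, 31) (0, 31)]
2. ⊥bis P3·P0 via (8.32,11.9): [(0, 13.2502) (0, 0) (29, 0) (29, 8.544)]  |A|=316.0161
3. ⊥bis P3·P1 via (4.675,16.355): [(0, 13.2502) (0, 0) (29, 0) (29, 8.544)]  |A|=316.0161
4. ⊥bis P3·P2 via (15.025,6.7): [(14.1317, 10.9569) (0, 13.2502) (0, 0) (16.431, 0)]  |A|=183.6399
5. canonical 4-gon: [(14.1317, 10.9569) (0, 13.2502) (0, 0) (16.431, 0)]
6. shoelace: 183.6399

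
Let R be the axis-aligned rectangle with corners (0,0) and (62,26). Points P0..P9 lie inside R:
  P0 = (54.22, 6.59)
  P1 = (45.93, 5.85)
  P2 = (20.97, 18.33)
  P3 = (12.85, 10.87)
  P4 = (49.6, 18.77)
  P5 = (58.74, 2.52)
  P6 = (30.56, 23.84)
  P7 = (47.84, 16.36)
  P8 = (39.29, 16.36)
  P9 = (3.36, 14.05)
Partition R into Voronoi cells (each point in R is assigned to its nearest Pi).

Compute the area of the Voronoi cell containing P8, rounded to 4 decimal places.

1. box [0,62]×[0,26]: [(0, 0) (62, 0) (62, 26) (0, 26)]
2. ⊥bis P8·P0 via (46.755,11.475): [(0, 0) (39.2459, 0) (56.26, 26) (0, 26)]  |A|=1241.5765
3. ⊥bis P8·P1 via (42.61,11.105): [(0, 0) (25.0327, 0) (49.2637, 15.3087) (56.26, 26) (0, 26)]  |A|=1132.7834
4. ⊥bis P8·P2 via (30.13,17.345): [(28.5004, 2.1909) (49.2637, 15.3087) (56.26, 26) (31.0607, 26)]  |A|=365.0921
5. ⊥bis P8·P3 via (26.07,13.615): [(28.5004, 2.1909) (49.2637, 15.3087) (56.26, 26) (31.0607, 26)]  |A|=365.0921
6. ⊥bis P8·P4 via (44.445,17.565): [(28.5004, 2.1909) (45.5246, 12.9464) (42.4733, 26) (31.0607, 26)]  |A|=263.3847
7. ⊥bis P8·P5 via (49.015,9.44): [(28.5004, 2.1909) (45.5246, 12.9464) (42.4733, 26) (31.0607, 26)]  |A|=263.3847
8. ⊥bis P8·P6 via (34.925,20.1): [(29.7806, 14.0959) (28.5004, 2.1909) (45.5246, 12.9464) (42.4733, 26) (39.9802, 26)]  |A|=210.2955
9. ⊥bis P8·P7 via (43.565,16.36): [(29.7806, 14.0959) (28.5004, 2.1909) (43.565, 11.7083) (43.565, 21.3296) (42.4733, 26) (39.9802, 26)]  |A|=200.8684
10. ⊥bis P8·P9 via (21.325,15.205): [(29.7806, 14.0959) (28.5004, 2.1909) (43.565, 11.7083) (43.565, 21.3296) (42.4733, 26) (39.9802, 26)]  |A|=200.8684
11. canonical 6-gon: [(29.7806, 14.0959) (28.5004, 2.1909) (43.565, 11.7083) (43.565, 21.3296) (42.4733, 26) (39.9802, 26)]
12. shoelace: 200.8684

Area of P8's cell: 200.8684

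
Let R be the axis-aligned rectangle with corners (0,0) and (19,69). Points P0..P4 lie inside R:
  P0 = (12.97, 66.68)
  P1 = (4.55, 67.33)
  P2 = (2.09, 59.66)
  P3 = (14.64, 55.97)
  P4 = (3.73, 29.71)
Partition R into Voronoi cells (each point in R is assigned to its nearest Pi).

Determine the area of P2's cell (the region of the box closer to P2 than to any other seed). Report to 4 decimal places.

1. box [0,19]×[0,69]: [(0, 0) (19, 0) (19, 69) (0, 69)]
2. ⊥bis P2·P0 via (7.53,63.17): [(0, 0) (19, 0) (19, 45.3931) (3.7684, 69) (0, 69)]  |A|=1131.2144
3. ⊥bis P2·P1 via (3.32,63.495): [(0, 64.5598) (0, 0) (19, 0) (19, 45.3931) (8.3641, 61.8772)]  |A|=1099.2246
4. ⊥bis P2·P3 via (8.365,57.815): [(0, 64.5598) (0, 29.3649) (9.1852, 60.6046) (8.3641, 61.8772)]  |A|=165.857
5. ⊥bis P2·P4 via (2.91,44.685): [(0, 64.5598) (0, 44.5257) (4.5306, 44.7737) (9.1852, 60.6046) (8.3641, 61.8772)]  |A|=131.5137
6. canonical 5-gon: [(0, 64.5598) (0, 44.5257) (4.5306, 44.7737) (9.1852, 60.6046) (8.3641, 61.8772)]
7. shoelace: 131.5137

Area of P2's cell: 131.5137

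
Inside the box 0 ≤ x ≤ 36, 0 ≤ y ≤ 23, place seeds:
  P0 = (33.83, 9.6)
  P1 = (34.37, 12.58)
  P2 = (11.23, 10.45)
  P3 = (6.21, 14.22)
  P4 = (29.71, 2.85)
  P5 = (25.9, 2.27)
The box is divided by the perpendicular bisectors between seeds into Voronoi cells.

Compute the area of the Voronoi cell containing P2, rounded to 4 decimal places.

1. box [0,36]×[0,23]: [(0, 0) (36, 0) (36, 23) (0, 23)]
2. ⊥bis P2·P0 via (22.53,10.025): [(0, 0) (22.153, 0) (23.018, 23) (0, 23)]  |A|=519.4659
3. ⊥bis P2·P1 via (22.8,11.515): [(0, 0) (22.153, 0) (22.6481, 13.1652) (21.7428, 23) (0, 23)]  |A|=513.1954
4. ⊥bis P2·P3 via (8.72,12.335): [(0, 0.7238) (0, 0) (22.153, 0) (22.6481, 13.1652) (21.7428, 23) (16.7294, 23)]  |A|=326.8616
5. ⊥bis P2·P4 via (20.47,6.65): [(0, 0.7238) (0, 0) (17.7352, 0) (22.5976, 11.8235) (22.6481, 13.1652) (21.7428, 23) (16.7294, 23)]  |A|=300.7446
6. ⊥bis P2·P5 via (18.565,6.36): [(0, 0.7238) (0, 0) (15.0187, 0) (22.6072, 13.6093) (21.7428, 23) (16.7294, 23)]  |A|=277.9361
7. canonical 6-gon: [(0, 0.7238) (0, 0) (15.0187, 0) (22.6072, 13.6093) (21.7428, 23) (16.7294, 23)]
8. shoelace: 277.9361

Area of P2's cell: 277.9361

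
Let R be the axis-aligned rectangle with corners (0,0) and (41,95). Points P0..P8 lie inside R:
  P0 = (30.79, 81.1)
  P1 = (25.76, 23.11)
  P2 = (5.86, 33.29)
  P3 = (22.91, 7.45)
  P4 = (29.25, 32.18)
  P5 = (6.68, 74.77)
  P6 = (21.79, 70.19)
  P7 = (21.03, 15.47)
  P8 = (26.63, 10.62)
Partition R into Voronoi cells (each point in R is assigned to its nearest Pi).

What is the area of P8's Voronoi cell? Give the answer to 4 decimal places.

1. box [0,41]×[0,95]: [(0, 0) (41, 0) (41, 95) (0, 95)]
2. ⊥bis P8·P0 via (28.71,45.86): [(0, 47.5546) (0, 0) (41, 0) (41, 45.1346)]  |A|=1900.128
3. ⊥bis P8·P1 via (26.195,16.865): [(0, 15.0404) (0, 0) (41, 0) (41, 17.8963)]  |A|=675.2007
4. ⊥bis P8·P2 via (16.245,21.955): [(9.4135, 15.6961) (0, 7.0715) (0, 0) (41, 0) (41, 17.8963)]  |A|=637.6933
5. ⊥bis P8·P3 via (24.77,9.035): [(18.5514, 16.3326) (32.4692, 0) (41, 0) (41, 17.8963)]  |A|=270.5384
6. ⊥bis P8·P4 via (27.94,21.4): [(18.5514, 16.3326) (32.4692, 0) (41, 0) (41, 17.8963)]  |A|=270.5384
7. ⊥bis P8·P5 via (16.655,42.695): [(18.5514, 16.3326) (32.4692, 0) (41, 0) (41, 17.8963)]  |A|=270.5384
8. ⊥bis P8·P6 via (24.21,40.405): [(18.5514, 16.3326) (32.4692, 0) (41, 0) (41, 17.8963)]  |A|=270.5384
9. ⊥bis P8·P7 via (23.83,13.045): [(27.199, 16.9349) (22.5814, 11.6033) (32.4692, 0) (41, 0) (41, 17.8963)]  |A|=248.8763
10. canonical 5-gon: [(27.199, 16.9349) (22.5814, 11.6033) (32.4692, 0) (41, 0) (41, 17.8963)]
11. shoelace: 248.8763

Area of P8's cell: 248.8763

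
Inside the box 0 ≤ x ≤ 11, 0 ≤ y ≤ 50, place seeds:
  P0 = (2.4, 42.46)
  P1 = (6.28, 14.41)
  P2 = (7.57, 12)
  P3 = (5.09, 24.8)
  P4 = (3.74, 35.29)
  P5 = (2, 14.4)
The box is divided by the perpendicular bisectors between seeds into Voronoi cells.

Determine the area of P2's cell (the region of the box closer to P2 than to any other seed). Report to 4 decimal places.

1. box [0,11]×[0,50]: [(0, 0) (11, 0) (11, 50) (0, 50)]
2. ⊥bis P2·P0 via (4.985,27.23): [(0, 26.3839) (0, 0) (11, 0) (11, 28.2509)]  |A|=300.4915
3. ⊥bis P2·P1 via (6.925,13.205): [(0, 9.4983) (0, 0) (11, 0) (11, 15.3862)]  |A|=136.8646
4. ⊥bis P2·P3 via (6.33,18.4): [(0, 9.4983) (0, 0) (11, 0) (11, 15.3862)]  |A|=136.8646
5. ⊥bis P2·P4 via (5.655,23.645): [(0, 9.4983) (0, 0) (11, 0) (11, 15.3862)]  |A|=136.8646
6. ⊥bis P2·P5 via (4.785,13.2): [(4.1463, 11.7176) (0, 2.0948) (0, 0) (11, 0) (11, 15.3862)]  |A|=121.5163
7. canonical 5-gon: [(4.1463, 11.7176) (0, 2.0948) (0, 0) (11, 0) (11, 15.3862)]
8. shoelace: 121.5163

Area of P2's cell: 121.5163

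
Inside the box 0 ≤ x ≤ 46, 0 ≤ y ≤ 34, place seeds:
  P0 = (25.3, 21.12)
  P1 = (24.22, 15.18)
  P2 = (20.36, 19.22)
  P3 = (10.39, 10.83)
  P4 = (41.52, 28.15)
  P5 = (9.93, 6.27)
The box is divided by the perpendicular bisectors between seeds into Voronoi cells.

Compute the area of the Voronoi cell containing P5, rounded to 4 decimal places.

1. box [0,46]×[0,34]: [(0, 0) (46, 0) (46, 34) (0, 34)]
2. ⊥bis P5·P0 via (17.615,13.695): [(0, 31.9268) (0, 0) (30.8467, 0)]  |A|=492.418
3. ⊥bis P5·P1 via (17.075,10.725): [(10.8709, 20.6753) (0, 31.9268) (0, 0) (23.7622, 0)]  |A|=419.181
4. ⊥bis P5·P2 via (15.145,12.745): [(16.4919, 11.6602) (0, 24.9429) (0, 0) (23.7622, 0)]  |A|=344.2134
5. ⊥bis P5·P3 via (10.16,8.55): [(18.9863, 7.6596) (0, 9.5749) (0, 0) (23.7622, 0)]  |A|=181.9008
6. ⊥bis P5·P4 via (25.725,17.21): [(18.9863, 7.6596) (0, 9.5749) (0, 0) (23.7622, 0)]  |A|=181.9008
7. canonical 4-gon: [(18.9863, 7.6596) (0, 9.5749) (0, 0) (23.7622, 0)]
8. shoelace: 181.9008

Area of P5's cell: 181.9008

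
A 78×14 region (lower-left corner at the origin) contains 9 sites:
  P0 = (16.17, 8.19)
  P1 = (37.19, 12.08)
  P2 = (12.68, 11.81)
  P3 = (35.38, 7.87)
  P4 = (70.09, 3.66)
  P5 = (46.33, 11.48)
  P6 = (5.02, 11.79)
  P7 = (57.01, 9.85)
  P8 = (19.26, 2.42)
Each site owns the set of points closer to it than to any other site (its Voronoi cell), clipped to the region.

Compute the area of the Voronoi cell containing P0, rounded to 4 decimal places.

Area of P0's cell: 108.6100

1. box [0,78]×[0,14]: [(0, 0) (78, 0) (78, 14) (0, 14)]
2. ⊥bis P0·P1 via (26.68,10.135): [(0, 0) (28.5556, 0) (25.9647, 14) (0, 14)]  |A|=381.6424
3. ⊥bis P0·P2 via (14.425,10): [(4.0525, 0) (28.5556, 0) (25.9647, 14) (18.574, 14)]  |A|=223.2568
4. ⊥bis P0·P3 via (25.775,8.03): [(4.0525, 0) (25.6412, 0) (25.8744, 14) (18.574, 14)]  |A|=202.2243
5. ⊥bis P0·P4 via (43.13,5.925): [(4.0525, 0) (25.6412, 0) (25.8744, 14) (18.574, 14)]  |A|=202.2243
6. ⊥bis P0·P5 via (31.25,9.835): [(4.0525, 0) (25.6412, 0) (25.8744, 14) (18.574, 14)]  |A|=202.2243
7. ⊥bis P0·P6 via (10.595,9.99): [(8.8687, 4.6432) (7.3695, 0) (25.6412, 0) (25.8744, 14) (18.574, 14)]  |A|=194.5234
8. ⊥bis P0·P7 via (36.59,9.02): [(8.8687, 4.6432) (7.3695, 0) (25.6412, 0) (25.8744, 14) (18.574, 14)]  |A|=194.5234
9. ⊥bis P0·P8 via (17.715,5.305): [(8.8687, 4.6432) (7.3695, 0) (7.8089, 0) (25.8017, 9.6357) (25.8744, 14) (18.574, 14)]  |A|=108.61
10. canonical 6-gon: [(8.8687, 4.6432) (7.3695, 0) (7.8089, 0) (25.8017, 9.6357) (25.8744, 14) (18.574, 14)]
11. shoelace: 108.61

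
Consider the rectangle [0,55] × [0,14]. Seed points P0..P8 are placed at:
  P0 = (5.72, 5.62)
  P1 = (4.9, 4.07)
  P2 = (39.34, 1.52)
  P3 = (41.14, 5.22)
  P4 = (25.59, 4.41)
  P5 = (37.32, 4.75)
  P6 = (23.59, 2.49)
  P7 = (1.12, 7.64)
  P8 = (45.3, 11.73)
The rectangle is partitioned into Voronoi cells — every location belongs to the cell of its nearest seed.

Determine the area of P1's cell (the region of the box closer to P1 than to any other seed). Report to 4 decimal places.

1. box [0,55]×[0,14]: [(0, 0) (55, 0) (55, 14) (0, 14)]
2. ⊥bis P1·P0 via (5.31,4.845): [(0, 7.6542) (0, 0) (14.4682, 0)]  |A|=55.3711
3. ⊥bis P1·P2 via (22.12,2.795): [(0, 7.6542) (0, 0) (14.4682, 0)]  |A|=55.3711
4. ⊥bis P1·P3 via (23.02,4.645): [(0, 7.6542) (0, 0) (14.4682, 0)]  |A|=55.3711
5. ⊥bis P1·P4 via (15.245,4.24): [(0, 7.6542) (0, 0) (14.4682, 0)]  |A|=55.3711
6. ⊥bis P1·P5 via (21.11,4.41): [(0, 7.6542) (0, 0) (14.4682, 0)]  |A|=55.3711
7. ⊥bis P1·P6 via (14.245,3.28): [(13.9891, 0.2535) (0, 7.6542) (0, 0) (13.9677, 0)]  |A|=55.3077
8. ⊥bis P1·P7 via (3.01,5.855): [(13.9891, 0.2535) (3.1402, 5.9929) (0, 2.6679) (0, 0) (13.9677, 0)]  |A|=47.4787
9. ⊥bis P1·P8 via (25.1,7.9): [(13.9891, 0.2535) (3.1402, 5.9929) (0, 2.6679) (0, 0) (13.9677, 0)]  |A|=47.4787
10. canonical 5-gon: [(13.9891, 0.2535) (3.1402, 5.9929) (0, 2.6679) (0, 0) (13.9677, 0)]
11. shoelace: 47.4787

Area of P1's cell: 47.4787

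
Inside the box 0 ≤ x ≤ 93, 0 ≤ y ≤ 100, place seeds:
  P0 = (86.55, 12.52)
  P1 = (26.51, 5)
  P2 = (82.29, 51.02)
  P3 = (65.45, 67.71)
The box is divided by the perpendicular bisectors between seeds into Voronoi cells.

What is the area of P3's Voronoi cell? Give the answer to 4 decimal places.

1. box [0,93]×[0,100]: [(0, 0) (93, 0) (93, 100) (0, 100)]
2. ⊥bis P3·P0 via (76,40.115): [(0, 11.059) (93, 46.6144) (93, 100) (0, 100)]  |A|=6618.1879
3. ⊥bis P3·P1 via (45.98,36.355): [(0, 64.9064) (53.672, 31.5786) (93, 46.6144) (93, 100) (0, 100)]  |A|=5173.139
4. ⊥bis P3·P2 via (73.87,59.365): [(0, 64.9064) (49.1278, 34.4004) (93, 78.6669) (93, 100) (0, 100)]  |A|=4380.3806
5. canonical 5-gon: [(0, 64.9064) (49.1278, 34.4004) (93, 78.6669) (93, 100) (0, 100)]
6. shoelace: 4380.3806

Area of P3's cell: 4380.3806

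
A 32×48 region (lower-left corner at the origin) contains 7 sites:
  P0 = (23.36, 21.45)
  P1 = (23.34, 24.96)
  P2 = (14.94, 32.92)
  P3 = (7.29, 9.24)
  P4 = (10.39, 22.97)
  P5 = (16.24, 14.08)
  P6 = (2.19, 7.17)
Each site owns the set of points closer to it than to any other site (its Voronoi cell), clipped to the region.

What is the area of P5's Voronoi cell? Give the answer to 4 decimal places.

1. box [0,32]×[0,48]: [(0, 0) (32, 0) (32, 48) (0, 48)]
2. ⊥bis P5·P0 via (19.8,17.765): [(0, 36.8934) (0, 0) (32, 0) (32, 5.9788)]  |A|=685.9552
3. ⊥bis P5·P1 via (19.79,19.52): [(14.2228, 23.153) (0, 32.4344) (0, 0) (32, 0) (32, 5.9788)]  |A|=654.2459
4. ⊥bis P5·P2 via (15.59,23.5): [(14.2228, 23.153) (13.8727, 23.3815) (0, 22.4243) (0, 0) (32, 0) (32, 5.9788)]  |A|=584.812
5. ⊥bis P5·P3 via (11.765,11.66): [(14.2228, 23.153) (13.8727, 23.3815) (5.7301, 22.8196) (18.0705, 0) (32, 0) (32, 5.9788)]  |A|=314.3844
6. ⊥bis P5·P4 via (13.315,18.525): [(16.7045, 20.7555) (9.4337, 15.9709) (18.0705, 0) (32, 0) (32, 5.9788)]  |A|=269.0034
7. ⊥bis P5·P6 via (9.215,10.625): [(16.7045, 20.7555) (9.4337, 15.9709) (18.0705, 0) (32, 0) (32, 5.9788)]  |A|=269.0034
8. canonical 5-gon: [(16.7045, 20.7555) (9.4337, 15.9709) (18.0705, 0) (32, 0) (32, 5.9788)]
9. shoelace: 269.0034

Area of P5's cell: 269.0034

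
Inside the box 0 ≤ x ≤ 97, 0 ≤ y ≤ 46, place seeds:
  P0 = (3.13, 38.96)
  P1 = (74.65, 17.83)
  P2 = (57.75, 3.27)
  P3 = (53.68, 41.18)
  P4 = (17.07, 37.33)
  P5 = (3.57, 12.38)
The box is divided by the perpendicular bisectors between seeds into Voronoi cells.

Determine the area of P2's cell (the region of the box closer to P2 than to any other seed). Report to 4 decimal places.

Area of P2's cell: 724.0237

1. box [0,97]×[0,46]: [(0, 0) (97, 0) (97, 46) (0, 46)]
2. ⊥bis P2·P0 via (30.44,21.115): [(16.643, 0) (97, 0) (97, 46) (46.7004, 46)]  |A|=3005.1016
3. ⊥bis P2·P1 via (66.2,10.55): [(41.9379, 38.7114) (16.643, 0) (75.2892, 0)]  |A|=1135.139
4. ⊥bis P2·P3 via (55.715,22.225): [(56.1054, 22.2669) (29.3132, 19.3905) (16.643, 0) (75.2892, 0)]  |A|=894.4712
5. ⊥bis P2·P4 via (37.41,20.3): [(56.1054, 22.2669) (37.373, 20.2558) (20.4135, 0) (75.2892, 0)]  |A|=783.6233
6. ⊥bis P2·P5 via (30.66,7.825): [(56.1054, 22.2669) (37.373, 20.2558) (31.5885, 13.347) (29.3443, 0) (75.2892, 0)]  |A|=724.0237
7. canonical 5-gon: [(56.1054, 22.2669) (37.373, 20.2558) (31.5885, 13.347) (29.3443, 0) (75.2892, 0)]
8. shoelace: 724.0237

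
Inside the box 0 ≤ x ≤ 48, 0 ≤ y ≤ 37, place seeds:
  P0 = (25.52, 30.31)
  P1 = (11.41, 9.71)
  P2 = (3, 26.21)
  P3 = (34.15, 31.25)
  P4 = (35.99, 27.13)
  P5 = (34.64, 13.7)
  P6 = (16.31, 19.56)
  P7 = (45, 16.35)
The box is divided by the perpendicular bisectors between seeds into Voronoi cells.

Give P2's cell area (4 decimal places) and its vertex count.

1. box [0,48]×[0,37]: [(0, 0) (48, 0) (48, 37) (0, 37)]
2. ⊥bis P2·P0 via (14.26,28.26): [(0, 0) (19.405, 0) (12.6688, 37) (0, 37)]  |A|=593.3656
3. ⊥bis P2·P1 via (7.205,17.96): [(0, 14.2876) (15.3769, 22.1252) (12.6688, 37) (0, 37)]  |A|=268.8459
4. ⊥bis P2·P3 via (18.575,28.73): [(0, 14.2876) (15.3769, 22.1252) (12.6688, 37) (0, 37)]  |A|=268.8459
5. ⊥bis P2·P4 via (19.495,26.67): [(0, 14.2876) (15.3769, 22.1252) (12.6688, 37) (0, 37)]  |A|=268.8459
6. ⊥bis P2·P5 via (18.82,19.955): [(0, 14.2876) (15.3769, 22.1252) (12.6688, 37) (0, 37)]  |A|=268.8459
7. ⊥bis P2·P6 via (9.655,22.885): [(0, 14.2876) (7.1907, 17.9527) (13.7473, 31.0758) (12.6688, 37) (0, 37)]  |A|=228.8103
8. ⊥bis P2·P7 via (24,21.28): [(0, 14.2876) (7.1907, 17.9527) (13.7473, 31.0758) (12.6688, 37) (0, 37)]  |A|=228.8103
9. canonical 5-gon: [(0, 14.2876) (7.1907, 17.9527) (13.7473, 31.0758) (12.6688, 37) (0, 37)]
10. shoelace: 228.8103

Area of P2's cell: 228.8103 (5 vertices)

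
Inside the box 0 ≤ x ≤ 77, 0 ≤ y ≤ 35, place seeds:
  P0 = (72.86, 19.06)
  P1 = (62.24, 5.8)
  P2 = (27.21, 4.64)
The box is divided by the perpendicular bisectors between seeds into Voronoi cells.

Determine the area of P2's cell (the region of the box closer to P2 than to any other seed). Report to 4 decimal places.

1. box [0,77]×[0,35]: [(0, 0) (77, 0) (77, 35) (0, 35)]
2. ⊥bis P2·P0 via (50.035,11.85): [(0, 0) (53.7782, 0) (42.7223, 35) (0, 35)]  |A|=1688.7594
3. ⊥bis P2·P1 via (44.725,5.22): [(0, 0) (44.8979, 0) (43.8579, 31.4051) (42.7223, 35) (0, 35)]  |A|=1549.3153
4. canonical 5-gon: [(0, 0) (44.8979, 0) (43.8579, 31.4051) (42.7223, 35) (0, 35)]
5. shoelace: 1549.3153

Area of P2's cell: 1549.3153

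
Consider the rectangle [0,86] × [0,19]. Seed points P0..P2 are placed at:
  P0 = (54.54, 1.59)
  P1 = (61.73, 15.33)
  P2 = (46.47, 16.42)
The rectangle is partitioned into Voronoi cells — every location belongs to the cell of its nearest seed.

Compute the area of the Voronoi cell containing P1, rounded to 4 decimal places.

Area of P1's cell: 499.9374

1. box [0,86]×[0,19]: [(0, 0) (86, 0) (86, 19) (0, 19)]
2. ⊥bis P1·P0 via (58.135,8.46): [(74.302, 0) (86, 0) (86, 19) (37.9932, 19)]  |A|=567.1961
3. ⊥bis P1·P2 via (54.1,15.875): [(53.7348, 10.7626) (74.302, 0) (86, 0) (86, 19) (54.3232, 19)]  |A|=499.9374
4. canonical 5-gon: [(53.7348, 10.7626) (74.302, 0) (86, 0) (86, 19) (54.3232, 19)]
5. shoelace: 499.9374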